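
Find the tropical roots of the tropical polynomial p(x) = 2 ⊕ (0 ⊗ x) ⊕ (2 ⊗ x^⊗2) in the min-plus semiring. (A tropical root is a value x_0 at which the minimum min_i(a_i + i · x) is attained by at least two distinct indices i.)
Roots: {-2, 2}

Each tropical root is a break point of the lower envelope of the lines y = a_i + i · x (there are 3 lines, with slopes 0, 1, ..., 2). Only the lines that attain the minimum somewhere contribute to roots; other lines are dominated. Here the surviving (envelope) indices are i = 2, i = 1, i = 0.
Intersections between consecutive envelope lines give the roots: for adjacent envelope indices i < j the intersection is x = (a_i − a_j) / (j − i). Reading off the sorted break points: {-2, 2}.
Verification: at each break x_0, at least two indices attain the minimum of min_i(a_i + i · x_0).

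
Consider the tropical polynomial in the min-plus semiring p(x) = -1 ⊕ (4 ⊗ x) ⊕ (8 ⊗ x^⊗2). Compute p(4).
p(4) = -1

A tropical monomial a ⊗ x^⊗i evaluates to a + i · x. Evaluating each term at x = 4:
  Term 0 contributes -1 + 0 · 4 = -1
  Term 1 contributes 4 + 1 · 4 = 8
  Term 2 contributes 8 + 2 · 4 = 16
p(4) = ⊕ of these = min[-1, 8, 16] = -1.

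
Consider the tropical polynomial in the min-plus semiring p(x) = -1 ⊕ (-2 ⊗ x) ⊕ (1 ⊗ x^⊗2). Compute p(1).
p(1) = -1

A tropical monomial a ⊗ x^⊗i evaluates to a + i · x. Evaluating each term at x = 1:
  Term 0 contributes -1 + 0 · 1 = -1
  Term 1 contributes -2 + 1 · 1 = -1
  Term 2 contributes 1 + 2 · 1 = 3
p(1) = ⊕ of these = min[-1, -1, 3] = -1.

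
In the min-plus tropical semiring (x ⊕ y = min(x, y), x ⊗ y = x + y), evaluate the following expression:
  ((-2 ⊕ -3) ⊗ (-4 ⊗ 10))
((-2 ⊕ -3) ⊗ (-4 ⊗ 10)) = 3

Expand innermost to outermost. Recall ⊕ takes the minimum of its arguments and ⊗ takes their sum. Working out the expression ((-2 ⊕ -3) ⊗ (-4 ⊗ 10)) gives 3.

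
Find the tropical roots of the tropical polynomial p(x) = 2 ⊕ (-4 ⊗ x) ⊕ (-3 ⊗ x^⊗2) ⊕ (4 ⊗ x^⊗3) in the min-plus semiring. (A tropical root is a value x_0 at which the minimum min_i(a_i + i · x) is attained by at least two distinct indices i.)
Roots: {-7, -1, 6}

Each tropical root is a break point of the lower envelope of the lines y = a_i + i · x (there are 4 lines, with slopes 0, 1, ..., 3). Only the lines that attain the minimum somewhere contribute to roots; other lines are dominated. Here the surviving (envelope) indices are i = 3, i = 2, i = 1, i = 0.
Intersections between consecutive envelope lines give the roots: for adjacent envelope indices i < j the intersection is x = (a_i − a_j) / (j − i). Reading off the sorted break points: {-7, -1, 6}.
Verification: at each break x_0, at least two indices attain the minimum of min_i(a_i + i · x_0).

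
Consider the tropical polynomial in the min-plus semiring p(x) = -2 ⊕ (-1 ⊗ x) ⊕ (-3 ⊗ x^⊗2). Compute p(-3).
p(-3) = -9

A tropical monomial a ⊗ x^⊗i evaluates to a + i · x. Evaluating each term at x = -3:
  Term 0 contributes -2 + 0 · -3 = -2
  Term 1 contributes -1 + 1 · -3 = -4
  Term 2 contributes -3 + 2 · -3 = -9
p(-3) = ⊕ of these = min[-2, -4, -9] = -9.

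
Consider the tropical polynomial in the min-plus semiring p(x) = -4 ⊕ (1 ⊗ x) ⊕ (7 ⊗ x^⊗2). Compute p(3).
p(3) = -4

A tropical monomial a ⊗ x^⊗i evaluates to a + i · x. Evaluating each term at x = 3:
  Term 0 contributes -4 + 0 · 3 = -4
  Term 1 contributes 1 + 1 · 3 = 4
  Term 2 contributes 7 + 2 · 3 = 13
p(3) = ⊕ of these = min[-4, 4, 13] = -4.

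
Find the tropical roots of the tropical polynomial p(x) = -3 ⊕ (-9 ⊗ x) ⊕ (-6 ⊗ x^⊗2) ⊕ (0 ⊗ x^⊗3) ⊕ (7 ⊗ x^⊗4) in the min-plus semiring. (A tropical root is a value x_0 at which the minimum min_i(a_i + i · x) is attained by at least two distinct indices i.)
Roots: {-7, -6, -3, 6}

Each tropical root is a break point of the lower envelope of the lines y = a_i + i · x (there are 5 lines, with slopes 0, 1, ..., 4). Only the lines that attain the minimum somewhere contribute to roots; other lines are dominated. Here the surviving (envelope) indices are i = 4, i = 3, i = 2, i = 1, i = 0.
Intersections between consecutive envelope lines give the roots: for adjacent envelope indices i < j the intersection is x = (a_i − a_j) / (j − i). Reading off the sorted break points: {-7, -6, -3, 6}.
Verification: at each break x_0, at least two indices attain the minimum of min_i(a_i + i · x_0).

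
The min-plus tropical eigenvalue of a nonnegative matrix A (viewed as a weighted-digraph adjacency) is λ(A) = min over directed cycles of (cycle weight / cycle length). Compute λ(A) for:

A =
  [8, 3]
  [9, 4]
λ(A) = 4

Enumerate directed cycles and compute their means (weight / length). Sample:
  cycle 0 → 0: weight = 8, length = 1, mean = 8/1 ≈ 8.000
  cycle 1 → 1: weight = 4, length = 1, mean = 4/1 ≈ 4.000
  cycle 0 → 1 → 0: weight = 12, length = 2, mean = 12/2 ≈ 6.000
  cycle 1 → 0 → 1: weight = 12, length = 2, mean = 12/2 ≈ 6.000
Minimum mean = 4.000, attained e.g. along the cycle 1 → 1 with weight 4 and length 1. So λ(A) = 4/1 = 4.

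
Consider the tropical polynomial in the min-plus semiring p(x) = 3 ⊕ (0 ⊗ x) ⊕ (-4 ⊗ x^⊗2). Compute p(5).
p(5) = 3

A tropical monomial a ⊗ x^⊗i evaluates to a + i · x. Evaluating each term at x = 5:
  Term 0 contributes 3 + 0 · 5 = 3
  Term 1 contributes 0 + 1 · 5 = 5
  Term 2 contributes -4 + 2 · 5 = 6
p(5) = ⊕ of these = min[3, 5, 6] = 3.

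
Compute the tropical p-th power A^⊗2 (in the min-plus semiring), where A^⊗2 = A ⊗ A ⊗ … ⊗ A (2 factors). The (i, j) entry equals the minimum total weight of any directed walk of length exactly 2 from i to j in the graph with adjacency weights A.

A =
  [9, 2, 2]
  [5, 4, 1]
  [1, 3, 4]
A^⊗2 =
  [3, 5, 3]
  [2, 4, 5]
  [5, 3, 3]

Each entry (A^⊗2)_ij equals the minimum over all length-2 walks i = v_0 → v_1 → … → v_2 = j of Σ_t A[v_t][v_{t+1}]. For example, for (i, j) = (0, 2) we minimise over 3 possible intermediate vertex sequences; the minimum is 3, attained along the walk 0 → 1 → 2.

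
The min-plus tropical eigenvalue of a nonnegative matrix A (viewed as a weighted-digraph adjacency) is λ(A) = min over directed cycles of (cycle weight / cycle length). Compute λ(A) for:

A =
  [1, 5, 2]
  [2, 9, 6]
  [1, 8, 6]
λ(A) = 1

Enumerate directed cycles and compute their means (weight / length). Sample:
  cycle 0 → 0: weight = 1, length = 1, mean = 1/1 ≈ 1.000
  cycle 1 → 1: weight = 9, length = 1, mean = 9/1 ≈ 9.000
  cycle 2 → 2: weight = 6, length = 1, mean = 6/1 ≈ 6.000
  cycle 0 → 1 → 0: weight = 7, length = 2, mean = 7/2 ≈ 3.500
  cycle 0 → 2 → 0: weight = 3, length = 2, mean = 3/2 ≈ 1.500
  cycle 1 → 0 → 1: weight = 7, length = 2, mean = 7/2 ≈ 3.500
Minimum mean = 1.000, attained e.g. along the cycle 0 → 0 with weight 1 and length 1. So λ(A) = 1/1 = 1.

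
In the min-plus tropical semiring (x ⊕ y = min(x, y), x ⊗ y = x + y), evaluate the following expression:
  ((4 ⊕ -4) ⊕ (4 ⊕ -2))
((4 ⊕ -4) ⊕ (4 ⊕ -2)) = -4

Expand innermost to outermost. Recall ⊕ takes the minimum of its arguments and ⊗ takes their sum. Working out the expression ((4 ⊕ -4) ⊕ (4 ⊕ -2)) gives -4.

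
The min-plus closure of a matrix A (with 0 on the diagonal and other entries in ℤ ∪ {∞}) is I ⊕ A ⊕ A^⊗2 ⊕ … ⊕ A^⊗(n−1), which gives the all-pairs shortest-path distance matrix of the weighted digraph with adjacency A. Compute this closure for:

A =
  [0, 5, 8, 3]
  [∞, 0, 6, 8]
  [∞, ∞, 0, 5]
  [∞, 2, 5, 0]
Closure =
  [0, 5, 8, 3]
  [∞, 0, 6, 8]
  [∞, 7, 0, 5]
  [∞, 2, 5, 0]

This is the Floyd-Warshall all-pairs shortest-path computation. For each intermediate vertex k = 0, 1, …, 3, update dist[i][j] ← min(dist[i][j], dist[i][k] + dist[k][j]). The final matrix gives, for each (i, j), the minimum total weight of any directed path from i to j (possibly empty when i = j).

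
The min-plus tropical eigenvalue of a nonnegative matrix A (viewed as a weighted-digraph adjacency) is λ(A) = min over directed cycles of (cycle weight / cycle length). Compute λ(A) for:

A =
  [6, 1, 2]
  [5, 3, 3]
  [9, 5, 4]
λ(A) = 3

Enumerate directed cycles and compute their means (weight / length). Sample:
  cycle 0 → 0: weight = 6, length = 1, mean = 6/1 ≈ 6.000
  cycle 1 → 1: weight = 3, length = 1, mean = 3/1 ≈ 3.000
  cycle 2 → 2: weight = 4, length = 1, mean = 4/1 ≈ 4.000
  cycle 0 → 1 → 0: weight = 6, length = 2, mean = 6/2 ≈ 3.000
  cycle 0 → 2 → 0: weight = 11, length = 2, mean = 11/2 ≈ 5.500
  cycle 1 → 0 → 1: weight = 6, length = 2, mean = 6/2 ≈ 3.000
Minimum mean = 3.000, attained e.g. along the cycle 1 → 1 with weight 3 and length 1. So λ(A) = 3/1 = 3.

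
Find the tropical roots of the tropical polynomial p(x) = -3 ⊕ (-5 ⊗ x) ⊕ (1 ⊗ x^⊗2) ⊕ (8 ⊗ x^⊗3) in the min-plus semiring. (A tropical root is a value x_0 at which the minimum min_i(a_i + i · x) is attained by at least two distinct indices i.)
Roots: {-7, -6, 2}

Each tropical root is a break point of the lower envelope of the lines y = a_i + i · x (there are 4 lines, with slopes 0, 1, ..., 3). Only the lines that attain the minimum somewhere contribute to roots; other lines are dominated. Here the surviving (envelope) indices are i = 3, i = 2, i = 1, i = 0.
Intersections between consecutive envelope lines give the roots: for adjacent envelope indices i < j the intersection is x = (a_i − a_j) / (j − i). Reading off the sorted break points: {-7, -6, 2}.
Verification: at each break x_0, at least two indices attain the minimum of min_i(a_i + i · x_0).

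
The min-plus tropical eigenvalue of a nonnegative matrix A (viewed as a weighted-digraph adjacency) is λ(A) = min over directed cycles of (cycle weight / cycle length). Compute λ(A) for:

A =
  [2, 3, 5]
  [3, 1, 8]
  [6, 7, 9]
λ(A) = 1

Enumerate directed cycles and compute their means (weight / length). Sample:
  cycle 0 → 0: weight = 2, length = 1, mean = 2/1 ≈ 2.000
  cycle 1 → 1: weight = 1, length = 1, mean = 1/1 ≈ 1.000
  cycle 2 → 2: weight = 9, length = 1, mean = 9/1 ≈ 9.000
  cycle 0 → 1 → 0: weight = 6, length = 2, mean = 6/2 ≈ 3.000
  cycle 0 → 2 → 0: weight = 11, length = 2, mean = 11/2 ≈ 5.500
  cycle 1 → 0 → 1: weight = 6, length = 2, mean = 6/2 ≈ 3.000
Minimum mean = 1.000, attained e.g. along the cycle 1 → 1 with weight 1 and length 1. So λ(A) = 1/1 = 1.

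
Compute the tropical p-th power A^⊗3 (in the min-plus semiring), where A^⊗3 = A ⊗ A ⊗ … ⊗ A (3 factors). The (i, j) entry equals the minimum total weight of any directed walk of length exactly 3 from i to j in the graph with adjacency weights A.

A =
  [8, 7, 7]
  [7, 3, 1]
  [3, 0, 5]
A^⊗3 =
  [11, 8, 8]
  [7, 4, 2]
  [4, 1, 4]

Each entry (A^⊗3)_ij equals the minimum over all length-3 walks i = v_0 → v_1 → … → v_3 = j of Σ_t A[v_t][v_{t+1}]. For example, for (i, j) = (0, 2) we minimise over 9 possible intermediate vertex sequences; the minimum is 8, attained along the walk 0 → 2 → 1 → 2.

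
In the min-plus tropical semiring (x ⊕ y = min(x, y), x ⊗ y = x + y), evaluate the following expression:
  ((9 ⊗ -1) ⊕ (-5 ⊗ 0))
((9 ⊗ -1) ⊕ (-5 ⊗ 0)) = -5

Expand innermost to outermost. Recall ⊕ takes the minimum of its arguments and ⊗ takes their sum. Working out the expression ((9 ⊗ -1) ⊕ (-5 ⊗ 0)) gives -5.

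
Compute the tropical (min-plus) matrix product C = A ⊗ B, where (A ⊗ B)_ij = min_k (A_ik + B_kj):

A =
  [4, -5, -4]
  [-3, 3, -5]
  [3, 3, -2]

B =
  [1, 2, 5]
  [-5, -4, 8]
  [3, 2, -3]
A ⊗ B =
  [-10, -9, -7]
  [-2, -3, -8]
  [-2, -1, -5]

Apply the min-plus product entry-by-entry:
  C[0][0] = min over k of (A[0][0] + B[0][0] = 4 + 1 = 5, A[0][1] + B[1][0] = -5 + -5 = -10, A[0][2] + B[2][0] = -4 + 3 = -1) = -10 (attained at k = 1)
  C[0][1] = min over k of (A[0][0] + B[0][1] = 4 + 2 = 6, A[0][1] + B[1][1] = -5 + -4 = -9, A[0][2] + B[2][1] = -4 + 2 = -2) = -9 (attained at k = 1)
  C[0][2] = min over k of (A[0][0] + B[0][2] = 4 + 5 = 9, A[0][1] + B[1][2] = -5 + 8 = 3, A[0][2] + B[2][2] = -4 + -3 = -7) = -7 (attained at k = 2)
  C[1][0] = min over k of (A[1][0] + B[0][0] = -3 + 1 = -2, A[1][1] + B[1][0] = 3 + -5 = -2, A[1][2] + B[2][0] = -5 + 3 = -2) = -2 (attained at k = 0)
  C[1][1] = min over k of (A[1][0] + B[0][1] = -3 + 2 = -1, A[1][1] + B[1][1] = 3 + -4 = -1, A[1][2] + B[2][1] = -5 + 2 = -3) = -3 (attained at k = 2)
  C[1][2] = min over k of (A[1][0] + B[0][2] = -3 + 5 = 2, A[1][1] + B[1][2] = 3 + 8 = 11, A[1][2] + B[2][2] = -5 + -3 = -8) = -8 (attained at k = 2)
  C[2][0] = min over k of (A[2][0] + B[0][0] = 3 + 1 = 4, A[2][1] + B[1][0] = 3 + -5 = -2, A[2][2] + B[2][0] = -2 + 3 = 1) = -2 (attained at k = 1)
  C[2][1] = min over k of (A[2][0] + B[0][1] = 3 + 2 = 5, A[2][1] + B[1][1] = 3 + -4 = -1, A[2][2] + B[2][1] = -2 + 2 = 0) = -1 (attained at k = 1)
  C[2][2] = min over k of (A[2][0] + B[0][2] = 3 + 5 = 8, A[2][1] + B[1][2] = 3 + 8 = 11, A[2][2] + B[2][2] = -2 + -3 = -5) = -5 (attained at k = 2)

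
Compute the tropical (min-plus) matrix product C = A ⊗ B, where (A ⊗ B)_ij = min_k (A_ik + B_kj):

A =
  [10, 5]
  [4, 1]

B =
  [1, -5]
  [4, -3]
A ⊗ B =
  [9, 2]
  [5, -2]

Apply the min-plus product entry-by-entry:
  C[0][0] = min over k of (A[0][0] + B[0][0] = 10 + 1 = 11, A[0][1] + B[1][0] = 5 + 4 = 9) = 9 (attained at k = 1)
  C[0][1] = min over k of (A[0][0] + B[0][1] = 10 + -5 = 5, A[0][1] + B[1][1] = 5 + -3 = 2) = 2 (attained at k = 1)
  C[1][0] = min over k of (A[1][0] + B[0][0] = 4 + 1 = 5, A[1][1] + B[1][0] = 1 + 4 = 5) = 5 (attained at k = 0)
  C[1][1] = min over k of (A[1][0] + B[0][1] = 4 + -5 = -1, A[1][1] + B[1][1] = 1 + -3 = -2) = -2 (attained at k = 1)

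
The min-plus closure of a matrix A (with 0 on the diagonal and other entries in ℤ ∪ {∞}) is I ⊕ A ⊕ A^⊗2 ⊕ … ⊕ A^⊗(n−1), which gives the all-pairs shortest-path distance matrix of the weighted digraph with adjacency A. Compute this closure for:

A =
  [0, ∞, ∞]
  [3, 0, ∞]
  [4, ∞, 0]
Closure =
  [0, ∞, ∞]
  [3, 0, ∞]
  [4, ∞, 0]

This is the Floyd-Warshall all-pairs shortest-path computation. For each intermediate vertex k = 0, 1, …, 2, update dist[i][j] ← min(dist[i][j], dist[i][k] + dist[k][j]). The final matrix gives, for each (i, j), the minimum total weight of any directed path from i to j (possibly empty when i = j).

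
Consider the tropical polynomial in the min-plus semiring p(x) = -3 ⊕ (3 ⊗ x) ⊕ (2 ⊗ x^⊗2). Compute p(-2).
p(-2) = -3

A tropical monomial a ⊗ x^⊗i evaluates to a + i · x. Evaluating each term at x = -2:
  Term 0 contributes -3 + 0 · -2 = -3
  Term 1 contributes 3 + 1 · -2 = 1
  Term 2 contributes 2 + 2 · -2 = -2
p(-2) = ⊕ of these = min[-3, 1, -2] = -3.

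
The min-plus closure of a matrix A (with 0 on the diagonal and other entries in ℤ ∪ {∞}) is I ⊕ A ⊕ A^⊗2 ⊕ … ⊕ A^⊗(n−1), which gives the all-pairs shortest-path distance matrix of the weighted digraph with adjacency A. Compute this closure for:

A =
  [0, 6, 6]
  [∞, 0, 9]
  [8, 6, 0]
Closure =
  [0, 6, 6]
  [17, 0, 9]
  [8, 6, 0]

This is the Floyd-Warshall all-pairs shortest-path computation. For each intermediate vertex k = 0, 1, …, 2, update dist[i][j] ← min(dist[i][j], dist[i][k] + dist[k][j]). The final matrix gives, for each (i, j), the minimum total weight of any directed path from i to j (possibly empty when i = j).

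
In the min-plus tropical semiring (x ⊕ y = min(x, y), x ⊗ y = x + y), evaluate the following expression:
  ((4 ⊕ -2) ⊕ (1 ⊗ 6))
((4 ⊕ -2) ⊕ (1 ⊗ 6)) = -2

Expand innermost to outermost. Recall ⊕ takes the minimum of its arguments and ⊗ takes their sum. Working out the expression ((4 ⊕ -2) ⊕ (1 ⊗ 6)) gives -2.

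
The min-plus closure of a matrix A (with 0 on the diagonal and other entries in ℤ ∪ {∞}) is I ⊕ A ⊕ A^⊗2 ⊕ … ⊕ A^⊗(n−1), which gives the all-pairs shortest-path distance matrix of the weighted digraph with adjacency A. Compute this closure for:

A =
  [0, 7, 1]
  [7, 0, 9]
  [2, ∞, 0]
Closure =
  [0, 7, 1]
  [7, 0, 8]
  [2, 9, 0]

This is the Floyd-Warshall all-pairs shortest-path computation. For each intermediate vertex k = 0, 1, …, 2, update dist[i][j] ← min(dist[i][j], dist[i][k] + dist[k][j]). The final matrix gives, for each (i, j), the minimum total weight of any directed path from i to j (possibly empty when i = j).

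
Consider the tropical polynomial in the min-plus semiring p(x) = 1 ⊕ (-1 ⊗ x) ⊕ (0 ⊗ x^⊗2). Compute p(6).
p(6) = 1

A tropical monomial a ⊗ x^⊗i evaluates to a + i · x. Evaluating each term at x = 6:
  Term 0 contributes 1 + 0 · 6 = 1
  Term 1 contributes -1 + 1 · 6 = 5
  Term 2 contributes 0 + 2 · 6 = 12
p(6) = ⊕ of these = min[1, 5, 12] = 1.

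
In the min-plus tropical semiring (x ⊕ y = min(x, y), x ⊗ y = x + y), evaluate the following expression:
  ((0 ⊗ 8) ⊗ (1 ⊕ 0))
((0 ⊗ 8) ⊗ (1 ⊕ 0)) = 8

Expand innermost to outermost. Recall ⊕ takes the minimum of its arguments and ⊗ takes their sum. Working out the expression ((0 ⊗ 8) ⊗ (1 ⊕ 0)) gives 8.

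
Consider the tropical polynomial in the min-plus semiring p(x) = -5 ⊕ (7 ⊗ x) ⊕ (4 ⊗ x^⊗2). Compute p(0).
p(0) = -5

A tropical monomial a ⊗ x^⊗i evaluates to a + i · x. Evaluating each term at x = 0:
  Term 0 contributes -5 + 0 · 0 = -5
  Term 1 contributes 7 + 1 · 0 = 7
  Term 2 contributes 4 + 2 · 0 = 4
p(0) = ⊕ of these = min[-5, 7, 4] = -5.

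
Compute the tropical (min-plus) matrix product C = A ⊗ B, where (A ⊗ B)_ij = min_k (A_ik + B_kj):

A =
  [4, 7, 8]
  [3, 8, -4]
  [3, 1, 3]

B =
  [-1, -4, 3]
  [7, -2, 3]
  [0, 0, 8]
A ⊗ B =
  [3, 0, 7]
  [-4, -4, 4]
  [2, -1, 4]

Apply the min-plus product entry-by-entry:
  C[0][0] = min over k of (A[0][0] + B[0][0] = 4 + -1 = 3, A[0][1] + B[1][0] = 7 + 7 = 14, A[0][2] + B[2][0] = 8 + 0 = 8) = 3 (attained at k = 0)
  C[0][1] = min over k of (A[0][0] + B[0][1] = 4 + -4 = 0, A[0][1] + B[1][1] = 7 + -2 = 5, A[0][2] + B[2][1] = 8 + 0 = 8) = 0 (attained at k = 0)
  C[0][2] = min over k of (A[0][0] + B[0][2] = 4 + 3 = 7, A[0][1] + B[1][2] = 7 + 3 = 10, A[0][2] + B[2][2] = 8 + 8 = 16) = 7 (attained at k = 0)
  C[1][0] = min over k of (A[1][0] + B[0][0] = 3 + -1 = 2, A[1][1] + B[1][0] = 8 + 7 = 15, A[1][2] + B[2][0] = -4 + 0 = -4) = -4 (attained at k = 2)
  C[1][1] = min over k of (A[1][0] + B[0][1] = 3 + -4 = -1, A[1][1] + B[1][1] = 8 + -2 = 6, A[1][2] + B[2][1] = -4 + 0 = -4) = -4 (attained at k = 2)
  C[1][2] = min over k of (A[1][0] + B[0][2] = 3 + 3 = 6, A[1][1] + B[1][2] = 8 + 3 = 11, A[1][2] + B[2][2] = -4 + 8 = 4) = 4 (attained at k = 2)
  C[2][0] = min over k of (A[2][0] + B[0][0] = 3 + -1 = 2, A[2][1] + B[1][0] = 1 + 7 = 8, A[2][2] + B[2][0] = 3 + 0 = 3) = 2 (attained at k = 0)
  C[2][1] = min over k of (A[2][0] + B[0][1] = 3 + -4 = -1, A[2][1] + B[1][1] = 1 + -2 = -1, A[2][2] + B[2][1] = 3 + 0 = 3) = -1 (attained at k = 0)
  C[2][2] = min over k of (A[2][0] + B[0][2] = 3 + 3 = 6, A[2][1] + B[1][2] = 1 + 3 = 4, A[2][2] + B[2][2] = 3 + 8 = 11) = 4 (attained at k = 1)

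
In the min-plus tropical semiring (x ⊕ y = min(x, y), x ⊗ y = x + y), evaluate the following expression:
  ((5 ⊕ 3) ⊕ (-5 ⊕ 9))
((5 ⊕ 3) ⊕ (-5 ⊕ 9)) = -5

Expand innermost to outermost. Recall ⊕ takes the minimum of its arguments and ⊗ takes their sum. Working out the expression ((5 ⊕ 3) ⊕ (-5 ⊕ 9)) gives -5.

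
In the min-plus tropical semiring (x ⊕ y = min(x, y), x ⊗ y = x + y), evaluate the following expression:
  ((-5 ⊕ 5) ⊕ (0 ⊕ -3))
((-5 ⊕ 5) ⊕ (0 ⊕ -3)) = -5

Expand innermost to outermost. Recall ⊕ takes the minimum of its arguments and ⊗ takes their sum. Working out the expression ((-5 ⊕ 5) ⊕ (0 ⊕ -3)) gives -5.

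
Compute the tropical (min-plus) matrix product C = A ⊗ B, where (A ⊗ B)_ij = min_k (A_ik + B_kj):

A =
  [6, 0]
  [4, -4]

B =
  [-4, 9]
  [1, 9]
A ⊗ B =
  [1, 9]
  [-3, 5]

Apply the min-plus product entry-by-entry:
  C[0][0] = min over k of (A[0][0] + B[0][0] = 6 + -4 = 2, A[0][1] + B[1][0] = 0 + 1 = 1) = 1 (attained at k = 1)
  C[0][1] = min over k of (A[0][0] + B[0][1] = 6 + 9 = 15, A[0][1] + B[1][1] = 0 + 9 = 9) = 9 (attained at k = 1)
  C[1][0] = min over k of (A[1][0] + B[0][0] = 4 + -4 = 0, A[1][1] + B[1][0] = -4 + 1 = -3) = -3 (attained at k = 1)
  C[1][1] = min over k of (A[1][0] + B[0][1] = 4 + 9 = 13, A[1][1] + B[1][1] = -4 + 9 = 5) = 5 (attained at k = 1)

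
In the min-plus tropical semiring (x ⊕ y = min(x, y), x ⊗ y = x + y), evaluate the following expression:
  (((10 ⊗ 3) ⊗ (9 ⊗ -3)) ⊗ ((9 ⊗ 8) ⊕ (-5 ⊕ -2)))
(((10 ⊗ 3) ⊗ (9 ⊗ -3)) ⊗ ((9 ⊗ 8) ⊕ (-5 ⊕ -2))) = 14

Expand innermost to outermost. Recall ⊕ takes the minimum of its arguments and ⊗ takes their sum. Working out the expression (((10 ⊗ 3) ⊗ (9 ⊗ -3)) ⊗ ((9 ⊗ 8) ⊕ (-5 ⊕ -2))) gives 14.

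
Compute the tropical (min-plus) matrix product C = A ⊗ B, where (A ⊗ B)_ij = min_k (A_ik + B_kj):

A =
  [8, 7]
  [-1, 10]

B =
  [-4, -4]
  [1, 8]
A ⊗ B =
  [4, 4]
  [-5, -5]

Apply the min-plus product entry-by-entry:
  C[0][0] = min over k of (A[0][0] + B[0][0] = 8 + -4 = 4, A[0][1] + B[1][0] = 7 + 1 = 8) = 4 (attained at k = 0)
  C[0][1] = min over k of (A[0][0] + B[0][1] = 8 + -4 = 4, A[0][1] + B[1][1] = 7 + 8 = 15) = 4 (attained at k = 0)
  C[1][0] = min over k of (A[1][0] + B[0][0] = -1 + -4 = -5, A[1][1] + B[1][0] = 10 + 1 = 11) = -5 (attained at k = 0)
  C[1][1] = min over k of (A[1][0] + B[0][1] = -1 + -4 = -5, A[1][1] + B[1][1] = 10 + 8 = 18) = -5 (attained at k = 0)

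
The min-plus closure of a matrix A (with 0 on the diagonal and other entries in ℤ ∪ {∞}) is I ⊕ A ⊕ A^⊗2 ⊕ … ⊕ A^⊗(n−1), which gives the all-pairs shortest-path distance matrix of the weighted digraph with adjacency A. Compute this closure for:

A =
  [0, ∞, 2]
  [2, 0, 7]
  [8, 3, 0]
Closure =
  [0, 5, 2]
  [2, 0, 4]
  [5, 3, 0]

This is the Floyd-Warshall all-pairs shortest-path computation. For each intermediate vertex k = 0, 1, …, 2, update dist[i][j] ← min(dist[i][j], dist[i][k] + dist[k][j]). The final matrix gives, for each (i, j), the minimum total weight of any directed path from i to j (possibly empty when i = j).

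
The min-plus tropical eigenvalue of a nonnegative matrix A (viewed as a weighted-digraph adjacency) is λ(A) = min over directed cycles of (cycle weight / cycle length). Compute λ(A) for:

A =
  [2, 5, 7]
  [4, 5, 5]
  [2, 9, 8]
λ(A) = 2

Enumerate directed cycles and compute their means (weight / length). Sample:
  cycle 0 → 0: weight = 2, length = 1, mean = 2/1 ≈ 2.000
  cycle 1 → 1: weight = 5, length = 1, mean = 5/1 ≈ 5.000
  cycle 2 → 2: weight = 8, length = 1, mean = 8/1 ≈ 8.000
  cycle 0 → 1 → 0: weight = 9, length = 2, mean = 9/2 ≈ 4.500
  cycle 0 → 2 → 0: weight = 9, length = 2, mean = 9/2 ≈ 4.500
  cycle 1 → 0 → 1: weight = 9, length = 2, mean = 9/2 ≈ 4.500
Minimum mean = 2.000, attained e.g. along the cycle 0 → 0 with weight 2 and length 1. So λ(A) = 2/1 = 2.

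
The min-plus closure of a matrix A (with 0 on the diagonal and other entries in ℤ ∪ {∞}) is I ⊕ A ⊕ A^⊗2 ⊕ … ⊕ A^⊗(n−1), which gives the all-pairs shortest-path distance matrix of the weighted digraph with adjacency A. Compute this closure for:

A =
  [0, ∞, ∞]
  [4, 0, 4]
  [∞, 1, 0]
Closure =
  [0, ∞, ∞]
  [4, 0, 4]
  [5, 1, 0]

This is the Floyd-Warshall all-pairs shortest-path computation. For each intermediate vertex k = 0, 1, …, 2, update dist[i][j] ← min(dist[i][j], dist[i][k] + dist[k][j]). The final matrix gives, for each (i, j), the minimum total weight of any directed path from i to j (possibly empty when i = j).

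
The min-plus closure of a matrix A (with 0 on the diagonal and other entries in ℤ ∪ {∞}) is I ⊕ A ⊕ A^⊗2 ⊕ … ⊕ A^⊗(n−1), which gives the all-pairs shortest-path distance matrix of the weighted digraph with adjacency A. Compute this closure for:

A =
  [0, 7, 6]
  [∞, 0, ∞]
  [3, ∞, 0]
Closure =
  [0, 7, 6]
  [∞, 0, ∞]
  [3, 10, 0]

This is the Floyd-Warshall all-pairs shortest-path computation. For each intermediate vertex k = 0, 1, …, 2, update dist[i][j] ← min(dist[i][j], dist[i][k] + dist[k][j]). The final matrix gives, for each (i, j), the minimum total weight of any directed path from i to j (possibly empty when i = j).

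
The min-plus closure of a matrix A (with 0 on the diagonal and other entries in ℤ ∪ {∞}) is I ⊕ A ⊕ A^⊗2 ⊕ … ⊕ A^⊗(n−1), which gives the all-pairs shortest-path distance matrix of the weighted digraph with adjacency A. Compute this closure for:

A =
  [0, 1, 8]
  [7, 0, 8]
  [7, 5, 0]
Closure =
  [0, 1, 8]
  [7, 0, 8]
  [7, 5, 0]

This is the Floyd-Warshall all-pairs shortest-path computation. For each intermediate vertex k = 0, 1, …, 2, update dist[i][j] ← min(dist[i][j], dist[i][k] + dist[k][j]). The final matrix gives, for each (i, j), the minimum total weight of any directed path from i to j (possibly empty when i = j).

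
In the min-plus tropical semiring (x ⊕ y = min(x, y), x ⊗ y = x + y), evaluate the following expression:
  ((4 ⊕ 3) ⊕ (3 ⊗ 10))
((4 ⊕ 3) ⊕ (3 ⊗ 10)) = 3

Expand innermost to outermost. Recall ⊕ takes the minimum of its arguments and ⊗ takes their sum. Working out the expression ((4 ⊕ 3) ⊕ (3 ⊗ 10)) gives 3.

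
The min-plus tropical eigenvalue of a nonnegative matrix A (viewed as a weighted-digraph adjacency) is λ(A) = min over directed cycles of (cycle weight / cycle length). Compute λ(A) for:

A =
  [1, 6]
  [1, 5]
λ(A) = 1

Enumerate directed cycles and compute their means (weight / length). Sample:
  cycle 0 → 0: weight = 1, length = 1, mean = 1/1 ≈ 1.000
  cycle 1 → 1: weight = 5, length = 1, mean = 5/1 ≈ 5.000
  cycle 0 → 1 → 0: weight = 7, length = 2, mean = 7/2 ≈ 3.500
  cycle 1 → 0 → 1: weight = 7, length = 2, mean = 7/2 ≈ 3.500
Minimum mean = 1.000, attained e.g. along the cycle 0 → 0 with weight 1 and length 1. So λ(A) = 1/1 = 1.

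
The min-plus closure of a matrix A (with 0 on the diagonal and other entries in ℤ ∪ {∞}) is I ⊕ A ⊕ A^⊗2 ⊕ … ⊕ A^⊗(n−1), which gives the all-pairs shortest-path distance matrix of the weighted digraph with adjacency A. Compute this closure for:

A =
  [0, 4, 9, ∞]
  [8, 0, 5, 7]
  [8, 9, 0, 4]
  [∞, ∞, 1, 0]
Closure =
  [0, 4, 9, 11]
  [8, 0, 5, 7]
  [8, 9, 0, 4]
  [9, 10, 1, 0]

This is the Floyd-Warshall all-pairs shortest-path computation. For each intermediate vertex k = 0, 1, …, 3, update dist[i][j] ← min(dist[i][j], dist[i][k] + dist[k][j]). The final matrix gives, for each (i, j), the minimum total weight of any directed path from i to j (possibly empty when i = j).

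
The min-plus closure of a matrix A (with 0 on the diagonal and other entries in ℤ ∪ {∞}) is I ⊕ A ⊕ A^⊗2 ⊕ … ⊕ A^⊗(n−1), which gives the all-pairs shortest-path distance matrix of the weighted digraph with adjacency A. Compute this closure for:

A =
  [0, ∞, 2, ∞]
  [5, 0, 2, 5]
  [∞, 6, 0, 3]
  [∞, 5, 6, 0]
Closure =
  [0, 8, 2, 5]
  [5, 0, 2, 5]
  [11, 6, 0, 3]
  [10, 5, 6, 0]

This is the Floyd-Warshall all-pairs shortest-path computation. For each intermediate vertex k = 0, 1, …, 3, update dist[i][j] ← min(dist[i][j], dist[i][k] + dist[k][j]). The final matrix gives, for each (i, j), the minimum total weight of any directed path from i to j (possibly empty when i = j).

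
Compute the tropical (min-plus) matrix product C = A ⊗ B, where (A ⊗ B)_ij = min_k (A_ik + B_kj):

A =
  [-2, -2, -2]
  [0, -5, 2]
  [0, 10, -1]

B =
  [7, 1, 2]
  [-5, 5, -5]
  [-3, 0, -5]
A ⊗ B =
  [-7, -2, -7]
  [-10, 0, -10]
  [-4, -1, -6]

Apply the min-plus product entry-by-entry:
  C[0][0] = min over k of (A[0][0] + B[0][0] = -2 + 7 = 5, A[0][1] + B[1][0] = -2 + -5 = -7, A[0][2] + B[2][0] = -2 + -3 = -5) = -7 (attained at k = 1)
  C[0][1] = min over k of (A[0][0] + B[0][1] = -2 + 1 = -1, A[0][1] + B[1][1] = -2 + 5 = 3, A[0][2] + B[2][1] = -2 + 0 = -2) = -2 (attained at k = 2)
  C[0][2] = min over k of (A[0][0] + B[0][2] = -2 + 2 = 0, A[0][1] + B[1][2] = -2 + -5 = -7, A[0][2] + B[2][2] = -2 + -5 = -7) = -7 (attained at k = 1)
  C[1][0] = min over k of (A[1][0] + B[0][0] = 0 + 7 = 7, A[1][1] + B[1][0] = -5 + -5 = -10, A[1][2] + B[2][0] = 2 + -3 = -1) = -10 (attained at k = 1)
  C[1][1] = min over k of (A[1][0] + B[0][1] = 0 + 1 = 1, A[1][1] + B[1][1] = -5 + 5 = 0, A[1][2] + B[2][1] = 2 + 0 = 2) = 0 (attained at k = 1)
  C[1][2] = min over k of (A[1][0] + B[0][2] = 0 + 2 = 2, A[1][1] + B[1][2] = -5 + -5 = -10, A[1][2] + B[2][2] = 2 + -5 = -3) = -10 (attained at k = 1)
  C[2][0] = min over k of (A[2][0] + B[0][0] = 0 + 7 = 7, A[2][1] + B[1][0] = 10 + -5 = 5, A[2][2] + B[2][0] = -1 + -3 = -4) = -4 (attained at k = 2)
  C[2][1] = min over k of (A[2][0] + B[0][1] = 0 + 1 = 1, A[2][1] + B[1][1] = 10 + 5 = 15, A[2][2] + B[2][1] = -1 + 0 = -1) = -1 (attained at k = 2)
  C[2][2] = min over k of (A[2][0] + B[0][2] = 0 + 2 = 2, A[2][1] + B[1][2] = 10 + -5 = 5, A[2][2] + B[2][2] = -1 + -5 = -6) = -6 (attained at k = 2)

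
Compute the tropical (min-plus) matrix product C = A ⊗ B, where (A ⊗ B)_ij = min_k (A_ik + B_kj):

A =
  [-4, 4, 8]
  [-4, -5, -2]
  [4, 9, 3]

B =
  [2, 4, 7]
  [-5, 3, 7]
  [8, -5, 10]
A ⊗ B =
  [-2, 0, 3]
  [-10, -7, 2]
  [4, -2, 11]

Apply the min-plus product entry-by-entry:
  C[0][0] = min over k of (A[0][0] + B[0][0] = -4 + 2 = -2, A[0][1] + B[1][0] = 4 + -5 = -1, A[0][2] + B[2][0] = 8 + 8 = 16) = -2 (attained at k = 0)
  C[0][1] = min over k of (A[0][0] + B[0][1] = -4 + 4 = 0, A[0][1] + B[1][1] = 4 + 3 = 7, A[0][2] + B[2][1] = 8 + -5 = 3) = 0 (attained at k = 0)
  C[0][2] = min over k of (A[0][0] + B[0][2] = -4 + 7 = 3, A[0][1] + B[1][2] = 4 + 7 = 11, A[0][2] + B[2][2] = 8 + 10 = 18) = 3 (attained at k = 0)
  C[1][0] = min over k of (A[1][0] + B[0][0] = -4 + 2 = -2, A[1][1] + B[1][0] = -5 + -5 = -10, A[1][2] + B[2][0] = -2 + 8 = 6) = -10 (attained at k = 1)
  C[1][1] = min over k of (A[1][0] + B[0][1] = -4 + 4 = 0, A[1][1] + B[1][1] = -5 + 3 = -2, A[1][2] + B[2][1] = -2 + -5 = -7) = -7 (attained at k = 2)
  C[1][2] = min over k of (A[1][0] + B[0][2] = -4 + 7 = 3, A[1][1] + B[1][2] = -5 + 7 = 2, A[1][2] + B[2][2] = -2 + 10 = 8) = 2 (attained at k = 1)
  C[2][0] = min over k of (A[2][0] + B[0][0] = 4 + 2 = 6, A[2][1] + B[1][0] = 9 + -5 = 4, A[2][2] + B[2][0] = 3 + 8 = 11) = 4 (attained at k = 1)
  C[2][1] = min over k of (A[2][0] + B[0][1] = 4 + 4 = 8, A[2][1] + B[1][1] = 9 + 3 = 12, A[2][2] + B[2][1] = 3 + -5 = -2) = -2 (attained at k = 2)
  C[2][2] = min over k of (A[2][0] + B[0][2] = 4 + 7 = 11, A[2][1] + B[1][2] = 9 + 7 = 16, A[2][2] + B[2][2] = 3 + 10 = 13) = 11 (attained at k = 0)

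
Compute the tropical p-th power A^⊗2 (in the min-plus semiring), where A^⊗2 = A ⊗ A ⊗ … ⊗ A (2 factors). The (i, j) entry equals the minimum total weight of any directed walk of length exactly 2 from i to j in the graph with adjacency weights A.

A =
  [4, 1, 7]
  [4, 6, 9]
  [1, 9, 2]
A^⊗2 =
  [5, 5, 9]
  [8, 5, 11]
  [3, 2, 4]

Each entry (A^⊗2)_ij equals the minimum over all length-2 walks i = v_0 → v_1 → … → v_2 = j of Σ_t A[v_t][v_{t+1}]. For example, for (i, j) = (0, 2) we minimise over 3 possible intermediate vertex sequences; the minimum is 9, attained along the walk 0 → 2 → 2.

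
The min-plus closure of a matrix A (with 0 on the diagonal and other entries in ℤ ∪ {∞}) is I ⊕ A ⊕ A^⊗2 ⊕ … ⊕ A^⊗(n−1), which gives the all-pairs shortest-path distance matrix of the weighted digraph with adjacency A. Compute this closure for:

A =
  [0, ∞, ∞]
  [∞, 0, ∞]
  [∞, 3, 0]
Closure =
  [0, ∞, ∞]
  [∞, 0, ∞]
  [∞, 3, 0]

This is the Floyd-Warshall all-pairs shortest-path computation. For each intermediate vertex k = 0, 1, …, 2, update dist[i][j] ← min(dist[i][j], dist[i][k] + dist[k][j]). The final matrix gives, for each (i, j), the minimum total weight of any directed path from i to j (possibly empty when i = j).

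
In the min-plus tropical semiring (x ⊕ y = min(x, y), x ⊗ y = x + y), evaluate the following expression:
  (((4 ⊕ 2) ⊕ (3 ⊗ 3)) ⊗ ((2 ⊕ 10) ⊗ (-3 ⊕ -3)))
(((4 ⊕ 2) ⊕ (3 ⊗ 3)) ⊗ ((2 ⊕ 10) ⊗ (-3 ⊕ -3))) = 1

Expand innermost to outermost. Recall ⊕ takes the minimum of its arguments and ⊗ takes their sum. Working out the expression (((4 ⊕ 2) ⊕ (3 ⊗ 3)) ⊗ ((2 ⊕ 10) ⊗ (-3 ⊕ -3))) gives 1.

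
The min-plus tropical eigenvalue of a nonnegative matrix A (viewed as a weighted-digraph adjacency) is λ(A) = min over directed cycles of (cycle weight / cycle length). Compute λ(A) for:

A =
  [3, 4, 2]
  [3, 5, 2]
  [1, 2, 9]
λ(A) = 3/2

Enumerate directed cycles and compute their means (weight / length). Sample:
  cycle 0 → 0: weight = 3, length = 1, mean = 3/1 ≈ 3.000
  cycle 1 → 1: weight = 5, length = 1, mean = 5/1 ≈ 5.000
  cycle 2 → 2: weight = 9, length = 1, mean = 9/1 ≈ 9.000
  cycle 0 → 1 → 0: weight = 7, length = 2, mean = 7/2 ≈ 3.500
  cycle 0 → 2 → 0: weight = 3, length = 2, mean = 3/2 ≈ 1.500
  cycle 1 → 0 → 1: weight = 7, length = 2, mean = 7/2 ≈ 3.500
Minimum mean = 1.500, attained e.g. along the cycle 0 → 2 → 0 with weight 3 and length 2. So λ(A) = 3/2 = 3/2.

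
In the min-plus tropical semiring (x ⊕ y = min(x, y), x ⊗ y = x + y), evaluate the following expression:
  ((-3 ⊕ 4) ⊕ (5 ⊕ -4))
((-3 ⊕ 4) ⊕ (5 ⊕ -4)) = -4

Expand innermost to outermost. Recall ⊕ takes the minimum of its arguments and ⊗ takes their sum. Working out the expression ((-3 ⊕ 4) ⊕ (5 ⊕ -4)) gives -4.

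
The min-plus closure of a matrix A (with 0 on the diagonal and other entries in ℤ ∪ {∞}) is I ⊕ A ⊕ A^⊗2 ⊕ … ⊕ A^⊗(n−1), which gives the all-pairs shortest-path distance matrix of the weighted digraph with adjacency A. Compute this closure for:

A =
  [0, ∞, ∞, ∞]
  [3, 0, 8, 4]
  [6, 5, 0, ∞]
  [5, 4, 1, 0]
Closure =
  [0, ∞, ∞, ∞]
  [3, 0, 5, 4]
  [6, 5, 0, 9]
  [5, 4, 1, 0]

This is the Floyd-Warshall all-pairs shortest-path computation. For each intermediate vertex k = 0, 1, …, 3, update dist[i][j] ← min(dist[i][j], dist[i][k] + dist[k][j]). The final matrix gives, for each (i, j), the minimum total weight of any directed path from i to j (possibly empty when i = j).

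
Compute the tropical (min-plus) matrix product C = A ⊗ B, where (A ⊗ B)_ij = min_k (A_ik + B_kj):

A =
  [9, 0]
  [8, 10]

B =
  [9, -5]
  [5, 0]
A ⊗ B =
  [5, 0]
  [15, 3]

Apply the min-plus product entry-by-entry:
  C[0][0] = min over k of (A[0][0] + B[0][0] = 9 + 9 = 18, A[0][1] + B[1][0] = 0 + 5 = 5) = 5 (attained at k = 1)
  C[0][1] = min over k of (A[0][0] + B[0][1] = 9 + -5 = 4, A[0][1] + B[1][1] = 0 + 0 = 0) = 0 (attained at k = 1)
  C[1][0] = min over k of (A[1][0] + B[0][0] = 8 + 9 = 17, A[1][1] + B[1][0] = 10 + 5 = 15) = 15 (attained at k = 1)
  C[1][1] = min over k of (A[1][0] + B[0][1] = 8 + -5 = 3, A[1][1] + B[1][1] = 10 + 0 = 10) = 3 (attained at k = 0)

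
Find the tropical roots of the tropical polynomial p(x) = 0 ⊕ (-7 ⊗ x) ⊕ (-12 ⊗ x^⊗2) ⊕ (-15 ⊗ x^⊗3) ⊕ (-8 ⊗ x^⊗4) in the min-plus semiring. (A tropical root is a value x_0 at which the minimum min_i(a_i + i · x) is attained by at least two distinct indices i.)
Roots: {-7, 3, 5, 7}

Each tropical root is a break point of the lower envelope of the lines y = a_i + i · x (there are 5 lines, with slopes 0, 1, ..., 4). Only the lines that attain the minimum somewhere contribute to roots; other lines are dominated. Here the surviving (envelope) indices are i = 4, i = 3, i = 2, i = 1, i = 0.
Intersections between consecutive envelope lines give the roots: for adjacent envelope indices i < j the intersection is x = (a_i − a_j) / (j − i). Reading off the sorted break points: {-7, 3, 5, 7}.
Verification: at each break x_0, at least two indices attain the minimum of min_i(a_i + i · x_0).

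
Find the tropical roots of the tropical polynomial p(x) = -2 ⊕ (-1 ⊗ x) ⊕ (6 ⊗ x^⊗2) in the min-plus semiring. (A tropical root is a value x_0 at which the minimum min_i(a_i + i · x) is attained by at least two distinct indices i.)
Roots: {-7, -1}

Each tropical root is a break point of the lower envelope of the lines y = a_i + i · x (there are 3 lines, with slopes 0, 1, ..., 2). Only the lines that attain the minimum somewhere contribute to roots; other lines are dominated. Here the surviving (envelope) indices are i = 2, i = 1, i = 0.
Intersections between consecutive envelope lines give the roots: for adjacent envelope indices i < j the intersection is x = (a_i − a_j) / (j − i). Reading off the sorted break points: {-7, -1}.
Verification: at each break x_0, at least two indices attain the minimum of min_i(a_i + i · x_0).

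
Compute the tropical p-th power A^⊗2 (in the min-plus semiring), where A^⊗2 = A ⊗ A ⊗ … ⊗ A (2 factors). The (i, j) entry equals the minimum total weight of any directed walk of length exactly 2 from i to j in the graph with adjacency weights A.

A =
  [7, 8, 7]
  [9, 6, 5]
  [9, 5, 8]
A^⊗2 =
  [14, 12, 13]
  [14, 10, 11]
  [14, 11, 10]

Each entry (A^⊗2)_ij equals the minimum over all length-2 walks i = v_0 → v_1 → … → v_2 = j of Σ_t A[v_t][v_{t+1}]. For example, for (i, j) = (0, 2) we minimise over 3 possible intermediate vertex sequences; the minimum is 13, attained along the walk 0 → 1 → 2.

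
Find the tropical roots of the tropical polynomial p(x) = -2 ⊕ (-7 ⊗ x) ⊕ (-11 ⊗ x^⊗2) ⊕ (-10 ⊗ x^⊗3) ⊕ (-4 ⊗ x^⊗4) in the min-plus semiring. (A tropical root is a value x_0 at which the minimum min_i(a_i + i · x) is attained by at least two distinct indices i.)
Roots: {-6, -1, 4, 5}

Each tropical root is a break point of the lower envelope of the lines y = a_i + i · x (there are 5 lines, with slopes 0, 1, ..., 4). Only the lines that attain the minimum somewhere contribute to roots; other lines are dominated. Here the surviving (envelope) indices are i = 4, i = 3, i = 2, i = 1, i = 0.
Intersections between consecutive envelope lines give the roots: for adjacent envelope indices i < j the intersection is x = (a_i − a_j) / (j − i). Reading off the sorted break points: {-6, -1, 4, 5}.
Verification: at each break x_0, at least two indices attain the minimum of min_i(a_i + i · x_0).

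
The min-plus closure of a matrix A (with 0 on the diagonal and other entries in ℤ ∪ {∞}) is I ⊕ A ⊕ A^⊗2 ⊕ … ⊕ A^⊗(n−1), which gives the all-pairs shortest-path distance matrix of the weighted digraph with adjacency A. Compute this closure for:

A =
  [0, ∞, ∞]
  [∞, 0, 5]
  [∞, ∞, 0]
Closure =
  [0, ∞, ∞]
  [∞, 0, 5]
  [∞, ∞, 0]

This is the Floyd-Warshall all-pairs shortest-path computation. For each intermediate vertex k = 0, 1, …, 2, update dist[i][j] ← min(dist[i][j], dist[i][k] + dist[k][j]). The final matrix gives, for each (i, j), the minimum total weight of any directed path from i to j (possibly empty when i = j).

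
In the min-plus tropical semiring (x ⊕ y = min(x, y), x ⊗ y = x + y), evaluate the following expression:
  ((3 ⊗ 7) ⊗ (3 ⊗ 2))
((3 ⊗ 7) ⊗ (3 ⊗ 2)) = 15

Expand innermost to outermost. Recall ⊕ takes the minimum of its arguments and ⊗ takes their sum. Working out the expression ((3 ⊗ 7) ⊗ (3 ⊗ 2)) gives 15.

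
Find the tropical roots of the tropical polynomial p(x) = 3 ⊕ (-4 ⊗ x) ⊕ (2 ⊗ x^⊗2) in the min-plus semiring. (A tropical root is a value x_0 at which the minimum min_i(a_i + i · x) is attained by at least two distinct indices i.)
Roots: {-6, 7}

Each tropical root is a break point of the lower envelope of the lines y = a_i + i · x (there are 3 lines, with slopes 0, 1, ..., 2). Only the lines that attain the minimum somewhere contribute to roots; other lines are dominated. Here the surviving (envelope) indices are i = 2, i = 1, i = 0.
Intersections between consecutive envelope lines give the roots: for adjacent envelope indices i < j the intersection is x = (a_i − a_j) / (j − i). Reading off the sorted break points: {-6, 7}.
Verification: at each break x_0, at least two indices attain the minimum of min_i(a_i + i · x_0).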